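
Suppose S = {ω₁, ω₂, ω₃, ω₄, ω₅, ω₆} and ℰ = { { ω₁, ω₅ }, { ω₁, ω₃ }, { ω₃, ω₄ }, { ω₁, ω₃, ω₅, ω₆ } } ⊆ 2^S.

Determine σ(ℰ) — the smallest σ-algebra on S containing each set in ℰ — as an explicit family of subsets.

Initial family (6 sets): { {  }, { ω₁, ω₃ }, { ω₁, ω₅ }, { ω₃, ω₄ }, { ω₁, ω₃, ω₅, ω₆ }, S }.
Step 1 (8 new):
  { ω₂, ω₄ }  = S∖{ ω₁, ω₃, ω₅, ω₆ }
  { ω₁, ω₃, ω₄ }  = { ω₃, ω₄ } ∪ { ω₁, ω₃ }
  { ω₁, ω₃, ω₅ }  = { ω₁, ω₃ } ∪ { ω₁, ω₅ }
  { ω₁, ω₂, ω₅, ω₆ }  = S∖{ ω₃, ω₄ }
  { ω₁, ω₃, ω₄, ω₅ }  = { ω₃, ω₄ } ∪ { ω₁, ω₅ }
  { ω₂, ω₃, ω₄, ω₆ }  = S∖{ ω₁, ω₅ }
  { ω₂, ω₄, ω₅, ω₆ }  = S∖{ ω₁, ω₃ }
  { ω₁, ω₃, ω₄, ω₅, ω₆ }  = { ω₁, ω₃, ω₅, ω₆ } ∪ { ω₃, ω₄ }
  [14 total]
Step 2 (12 new):
  { ω₂ }  = S∖{ ω₁, ω₃, ω₄, ω₅, ω₆ }
  { ω₂, ω₆ }  = S∖{ ω₁, ω₃, ω₄, ω₅ }
  { ω₂, ω₃, ω₄ }  = { ω₃, ω₄ } ∪ { ω₂, ω₄ }
  { ω₂, ω₄, ω₆ }  = S∖{ ω₁, ω₃, ω₅ }
  { ω₂, ω₅, ω₆ }  = S∖{ ω₁, ω₃, ω₄ }
  { ω₁, ω₂, ω₃, ω₄ }  = { ω₁, ω₃, ω₄ } ∪ { ω₂, ω₄ }
  { ω₁, ω₂, ω₄, ω₅ }  = { ω₁, ω₅ } ∪ { ω₂, ω₄ }
  { ω₁, ω₂, ω₃, ω₄, ω₅ }  = { ω₁, ω₃, ω₅ } ∪ { ω₂, ω₄ }
  { ω₁, ω₂, ω₃, ω₄, ω₆ }  = { ω₁, ω₃, ω₄ } ∪ { ω₂, ω₃, ω₄, ω₆ }
  { ω₁, ω₂, ω₃, ω₅, ω₆ }  = { ω₁, ω₃, ω₅, ω₆ } ∪ { ω₁, ω₂, ω₅, ω₆ }
  { ω₁, ω₂, ω₄, ω₅, ω₆ }  = { ω₂, ω₄, ω₅, ω₆ } ∪ { ω₁, ω₅ }
  { ω₂, ω₃, ω₄, ω₅, ω₆ }  = { ω₃, ω₄ } ∪ { ω₂, ω₄, ω₅, ω₆ }
  [26 total]
Step 3: 12 new —
  { ω₁ }  = S∖{ ω₂, ω₃, ω₄, ω₅, ω₆ }
  { ω₃ }  = S∖{ ω₁, ω₂, ω₄, ω₅, ω₆ }
  { ω₄ }  = S∖{ ω₁, ω₂, ω₃, ω₅, ω₆ }
  { ω₅ }  = S∖{ ω₁, ω₂, ω₃, ω₄, ω₆ }
  { ω₆ }  = S∖{ ω₁, ω₂, ω₃, ω₄, ω₅ }
  { ω₃, ω₆ }  = S∖{ ω₁, ω₂, ω₄, ω₅ }
  { ω₅, ω₆ }  = S∖{ ω₁, ω₂, ω₃, ω₄ }
  { ω₁, ω₂, ω₃ }  = { ω₂ } ∪ { ω₁, ω₃ }
  { ω₁, ω₂, ω₅ }  = { ω₂ } ∪ { ω₁, ω₅ }
  { ω₁, ω₅, ω₆ }  = S∖{ ω₂, ω₃, ω₄ }
  { ω₁, ω₂, ω₃, ω₅ }  = { ω₁, ω₃, ω₅ } ∪ { ω₂ }
  { ω₁, ω₂, ω₃, ω₆ }  = { ω₁, ω₃ } ∪ { ω₂, ω₆ }
  [38 total]
Step 4 (24 new):
  { ω₁, ω₂ }  = { ω₂ } ∪ { ω₁ }
  { ω₁, ω₄ }  = { ω₄ } ∪ { ω₁ }
  { ω₁, ω₆ }  = { ω₁ } ∪ { ω₆ }
  { ω₂, ω₃ }  = { ω₂ } ∪ { ω₃ }
  { ω₂, ω₅ }  = { ω₂ } ∪ { ω₅ }
  { ω₃, ω₅ }  = { ω₃ } ∪ { ω₅ }
  { ω₄, ω₅ }  = S∖{ ω₁, ω₂, ω₃, ω₆ }
  { ω₄, ω₆ }  = S∖{ ω₁, ω₂, ω₃, ω₅ }
  { ω₁, ω₂, ω₄ }  = { ω₁ } ∪ { ω₂, ω₄ }
  { ω₁, ω₂, ω₆ }  = { ω₂, ω₆ } ∪ { ω₁ }
  { ω₁, ω₃, ω₆ }  = { ω₁, ω₃ } ∪ { ω₃, ω₆ }
  { ω₁, ω₄, ω₅ }  = { ω₄ } ∪ { ω₁, ω₅ }
  { ω₂, ω₃, ω₆ }  = { ω₂ } ∪ { ω₃, ω₆ }
  { ω₂, ω₄, ω₅ }  = { ω₂, ω₄ } ∪ { ω₅ }
  { ω₃, ω₄, ω₅ }  = { ω₃, ω₄ } ∪ { ω₅ }
  { ω₃, ω₄, ω₆ }  = S∖{ ω₁, ω₂, ω₅ }
  { ω₃, ω₅, ω₆ }  = { ω₃ } ∪ { ω₅, ω₆ }
  { ω₄, ω₅, ω₆ }  = S∖{ ω₁, ω₂, ω₃ }
  { ω₁, ω₂, ω₄, ω₆ }  = { ω₂, ω₄, ω₆ } ∪ { ω₁ }
  { ω₁, ω₃, ω₄, ω₆ }  = { ω₃, ω₆ } ∪ { ω₁, ω₃, ω₄ }
  { ω₁, ω₄, ω₅, ω₆ }  = { ω₁, ω₅, ω₆ } ∪ { ω₄ }
  { ω₂, ω₃, ω₄, ω₅ }  = { ω₂, ω₃, ω₄ } ∪ { ω₅ }
  { ω₂, ω₃, ω₅, ω₆ }  = { ω₃ } ∪ { ω₂, ω₅, ω₆ }
  { ω₃, ω₄, ω₅, ω₆ }  = { ω₃, ω₄ } ∪ { ω₅, ω₆ }
  [62 total]
Step 5: +2 →
  { ω₁, ω₄, ω₆ }  = { ω₁, ω₆ } ∪ { ω₁, ω₄ }
  { ω₂, ω₃, ω₅ }  = { ω₂, ω₅ } ∪ { ω₃, ω₅ }
  [64 total]
After Step 6 the family is unchanged; done.

Hence σ(ℰ) has 64 members: { {  }, { ω₁ }, { ω₂ }, { ω₃ }, { ω₄ }, { ω₅ }, { ω₆ }, { ω₁, ω₂ }, { ω₁, ω₃ }, { ω₁, ω₄ }, { ω₁, ω₅ }, { ω₁, ω₆ }, { ω₂, ω₃ }, { ω₂, ω₄ }, { ω₂, ω₅ }, { ω₂, ω₆ }, { ω₃, ω₄ }, { ω₃, ω₅ }, { ω₃, ω₆ }, { ω₄, ω₅ }, { ω₄, ω₆ }, { ω₅, ω₆ }, { ω₁, ω₂, ω₃ }, { ω₁, ω₂, ω₄ }, { ω₁, ω₂, ω₅ }, { ω₁, ω₂, ω₆ }, { ω₁, ω₃, ω₄ }, { ω₁, ω₃, ω₅ }, { ω₁, ω₃, ω₆ }, { ω₁, ω₄, ω₅ }, { ω₁, ω₄, ω₆ }, { ω₁, ω₅, ω₆ }, { ω₂, ω₃, ω₄ }, { ω₂, ω₃, ω₅ }, { ω₂, ω₃, ω₆ }, { ω₂, ω₄, ω₅ }, { ω₂, ω₄, ω₆ }, { ω₂, ω₅, ω₆ }, { ω₃, ω₄, ω₅ }, { ω₃, ω₄, ω₆ }, { ω₃, ω₅, ω₆ }, { ω₄, ω₅, ω₆ }, { ω₁, ω₂, ω₃, ω₄ }, { ω₁, ω₂, ω₃, ω₅ }, { ω₁, ω₂, ω₃, ω₆ }, { ω₁, ω₂, ω₄, ω₅ }, { ω₁, ω₂, ω₄, ω₆ }, { ω₁, ω₂, ω₅, ω₆ }, { ω₁, ω₃, ω₄, ω₅ }, { ω₁, ω₃, ω₄, ω₆ }, { ω₁, ω₃, ω₅, ω₆ }, { ω₁, ω₄, ω₅, ω₆ }, { ω₂, ω₃, ω₄, ω₅ }, { ω₂, ω₃, ω₄, ω₆ }, { ω₂, ω₃, ω₅, ω₆ }, { ω₂, ω₄, ω₅, ω₆ }, { ω₃, ω₄, ω₅, ω₆ }, { ω₁, ω₂, ω₃, ω₄, ω₅ }, { ω₁, ω₂, ω₃, ω₄, ω₆ }, { ω₁, ω₂, ω₃, ω₅, ω₆ }, { ω₁, ω₂, ω₄, ω₅, ω₆ }, { ω₁, ω₃, ω₄, ω₅, ω₆ }, { ω₂, ω₃, ω₄, ω₅, ω₆ }, S }.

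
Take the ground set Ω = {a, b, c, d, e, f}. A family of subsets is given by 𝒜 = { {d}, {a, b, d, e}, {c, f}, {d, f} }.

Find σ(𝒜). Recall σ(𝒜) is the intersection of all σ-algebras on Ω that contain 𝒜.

Take S₀ = 𝒜 ∪ {∅, Ω} = { {}, {d}, {c, f}, {d, f}, {a, b, d, e}, Ω }.
Round 1 adds 4:
  {c, d, f}  = {c, f} ∪ {d}
  {a, b, c, e}  = ᶜ of {d, f}
  {a, b, c, e, f}  = ᶜ of {d}
  {a, b, d, e, f}  = {d, f} ∪ {a, b, d, e}
  |family| = 10
Round 2: 3 new —
  {c}  = ᶜ of {a, b, d, e, f}
  {a, b, e}  = ᶜ of {c, d, f}
  {a, b, c, d, e}  = {a, b, d, e} ∪ {a, b, c, e}
  |family| = 13
Round 3: +2 →
  {f}  = ᶜ of {a, b, c, d, e}
  {c, d}  = {c} ∪ {d}
  |family| = 15
Round 4: 1 new —
  {a, b, e, f}  = ᶜ of {c, d}
  |family| = 16
Round 5: no new sets; the family is a σ-algebra.

σ(𝒜) = { {}, {c}, {d}, {f}, {c, d}, {c, f}, {d, f}, {a, b, e}, {c, d, f}, {a, b, c, e}, {a, b, d, e}, {a, b, e, f}, {a, b, c, d, e}, {a, b, c, e, f}, {a, b, d, e, f}, Ω }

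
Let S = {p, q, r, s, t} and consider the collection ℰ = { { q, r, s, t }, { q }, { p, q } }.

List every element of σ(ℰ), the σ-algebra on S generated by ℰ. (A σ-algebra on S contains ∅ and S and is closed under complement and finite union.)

σ(ℰ) = { {}, { p }, { q }, { p, q }, { r, s, t }, { p, r, s, t }, { q, r, s, t }, S }

Working:
Seed the family with ℰ together with ∅ and S: { {}, { q }, { p, q }, { q, r, s, t }, S }.
Pass 1 (3 new):
  { p }  = ᶜ of { q, r, s, t }
  { r, s, t }  = ᶜ of { p, q }
  { p, r, s, t }  = ᶜ of { q }
  — 8 sets.
Pass 2: already closed under ᶜ and ∪.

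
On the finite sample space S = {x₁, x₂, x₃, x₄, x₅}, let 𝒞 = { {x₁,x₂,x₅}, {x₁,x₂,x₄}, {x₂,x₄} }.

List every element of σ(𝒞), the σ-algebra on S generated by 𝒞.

Start: 𝒞 ∪ {∅, S} = { ∅, {x₂,x₄}, {x₁,x₂,x₄}, {x₁,x₂,x₅}, S }.
Round 1: 4 new —
  {x₃,x₄}  = ᶜ of {x₁,x₂,x₅}
  {x₃,x₅}  = ᶜ of {x₁,x₂,x₄}
  {x₁,x₃,x₅}  = ᶜ of {x₂,x₄}
  {x₁,x₂,x₄,x₅}  = {x₁,x₂,x₅} ∪ {x₂,x₄}
  (now 9)
Round 2: +7 →
  {x₃}  = ᶜ of {x₁,x₂,x₄,x₅}
  {x₂,x₃,x₄}  = {x₃,x₄} ∪ {x₂,x₄}
  {x₃,x₄,x₅}  = {x₃,x₄} ∪ {x₃,x₅}
  {x₁,x₂,x₃,x₄}  = {x₃,x₄} ∪ {x₁,x₂,x₄}
  {x₁,x₂,x₃,x₅}  = {x₁,x₃,x₅} ∪ {x₁,x₂,x₅}
  {x₁,x₃,x₄,x₅}  = {x₃,x₄} ∪ {x₁,x₃,x₅}
  {x₂,x₃,x₄,x₅}  = {x₃,x₅} ∪ {x₂,x₄}
  (now 16)
Round 3: 6 new —
  {x₁}  = ᶜ of {x₂,x₃,x₄,x₅}
  {x₂}  = ᶜ of {x₁,x₃,x₄,x₅}
  {x₄}  = ᶜ of {x₁,x₂,x₃,x₅}
  {x₅}  = ᶜ of {x₁,x₂,x₃,x₄}
  {x₁,x₂}  = ᶜ of {x₃,x₄,x₅}
  {x₁,x₅}  = ᶜ of {x₂,x₃,x₄}
  (now 22)
Round 4. New:
  {x₁,x₃}  = {x₃} ∪ {x₁}
  {x₁,x₄}  = {x₄} ∪ {x₁}
  {x₂,x₃}  = {x₂} ∪ {x₃}
  {x₂,x₅}  = {x₂} ∪ {x₅}
  {x₄,x₅}  = {x₅} ∪ {x₄}
  {x₁,x₂,x₃}  = {x₁,x₂} ∪ {x₃}
  {x₁,x₃,x₄}  = {x₃,x₄} ∪ {x₁}
  {x₁,x₄,x₅}  = {x₁,x₅} ∪ {x₄}
  {x₂,x₃,x₅}  = {x₂} ∪ {x₃,x₅}
  {x₂,x₄,x₅}  = {x₅} ∪ {x₂,x₄}
  (now 32)
After Round 5 the family is unchanged; done.

|σ(𝒞)| = 32.  σ(𝒞) = { ∅, {x₁}, {x₂}, {x₃}, {x₄}, {x₅}, {x₁,x₂}, {x₁,x₃}, {x₁,x₄}, {x₁,x₅}, {x₂,x₃}, {x₂,x₄}, {x₂,x₅}, {x₃,x₄}, {x₃,x₅}, {x₄,x₅}, {x₁,x₂,x₃}, {x₁,x₂,x₄}, {x₁,x₂,x₅}, {x₁,x₃,x₄}, {x₁,x₃,x₅}, {x₁,x₄,x₅}, {x₂,x₃,x₄}, {x₂,x₃,x₅}, {x₂,x₄,x₅}, {x₃,x₄,x₅}, {x₁,x₂,x₃,x₄}, {x₁,x₂,x₃,x₅}, {x₁,x₂,x₄,x₅}, {x₁,x₃,x₄,x₅}, {x₂,x₃,x₄,x₅}, S }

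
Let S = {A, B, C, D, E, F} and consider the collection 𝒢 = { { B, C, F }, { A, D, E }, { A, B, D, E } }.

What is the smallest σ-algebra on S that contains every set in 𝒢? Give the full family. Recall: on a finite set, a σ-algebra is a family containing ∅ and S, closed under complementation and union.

Initial family (5 sets): { {  }, { A, D, E }, { B, C, F }, { A, B, D, E }, S }.
Iteration 1 (1 new):
  { C, F }  = S∖{ A, B, D, E }
  (now 6)
Iteration 2: +1 →
  { A, C, D, E, F }  = { A, D, E } ∪ { C, F }
  (now 7)
Iteration 3: +1 →
  { B }  = S∖{ A, C, D, E, F }
  (now 8)
After Iteration 4 the family is unchanged; done.

σ(𝒢) = { {  }, { B }, { C, F }, { A, D, E }, { B, C, F }, { A, B, D, E }, { A, C, D, E, F }, S }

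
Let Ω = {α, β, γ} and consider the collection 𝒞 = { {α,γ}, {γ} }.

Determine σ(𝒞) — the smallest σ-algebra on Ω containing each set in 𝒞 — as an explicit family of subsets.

Take S₀ = 𝒞 ∪ {∅, Ω} = { {}, {γ}, {α,γ}, Ω }.
Pass 1 adds 2:
  {β}  = ᶜ of {α,γ}
  {α,β}  = ᶜ of {γ}
  — 6 sets.
Pass 2. New:
  {β,γ}  = {γ} ∪ {β}
  — 7 sets.
Pass 3: +1 →
  {α}  = ᶜ of {β,γ}
  — 8 sets.
Pass 4 adds nothing — fixpoint reached.

|σ(𝒞)| = 8.  σ(𝒞) = { {}, {α}, {β}, {γ}, {α,β}, {α,γ}, {β,γ}, Ω }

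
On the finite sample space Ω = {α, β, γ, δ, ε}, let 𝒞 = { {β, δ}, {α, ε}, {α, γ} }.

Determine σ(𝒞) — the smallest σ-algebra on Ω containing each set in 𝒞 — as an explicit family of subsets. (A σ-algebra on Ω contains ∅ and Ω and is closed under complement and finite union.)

Begin from { ∅, {α, γ}, {α, ε}, {β, δ}, Ω } (that is, 𝒞 plus ∅ and Ω).
Step 1 (5 new):
  {α, γ, ε}  = complement {β, δ}
  {β, γ, δ}  = complement {α, ε}
  {β, δ, ε}  = complement {α, γ}
  {α, β, γ, δ}  = {α, γ} ∪ {β, δ}
  {α, β, δ, ε}  = {α, ε} ∪ {β, δ}
  [10 total]
Step 2 adds 3:
  {γ}  = complement {α, β, δ, ε}
  {ε}  = complement {α, β, γ, δ}
  {β, γ, δ, ε}  = {β, γ, δ} ∪ {β, δ, ε}
  [13 total]
Step 3: +2 →
  {α}  = complement {β, γ, δ, ε}
  {γ, ε}  = {γ} ∪ {ε}
  [15 total]
Step 4 (1 new):
  {α, β, δ}  = complement {γ, ε}
  [16 total]
Step 5: closed — nothing new.

|σ(𝒞)| = 16.  σ(𝒞) = { ∅, {α}, {γ}, {ε}, {α, γ}, {α, ε}, {β, δ}, {γ, ε}, {α, β, δ}, {α, γ, ε}, {β, γ, δ}, {β, δ, ε}, {α, β, γ, δ}, {α, β, δ, ε}, {β, γ, δ, ε}, Ω }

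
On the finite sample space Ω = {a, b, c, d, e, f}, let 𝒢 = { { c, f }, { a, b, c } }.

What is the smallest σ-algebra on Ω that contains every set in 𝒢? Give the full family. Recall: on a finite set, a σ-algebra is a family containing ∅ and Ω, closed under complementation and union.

Start: 𝒢 ∪ {∅, Ω} = { ∅, { c, f }, { a, b, c }, Ω }.
Step 1 adds 3:
  { d, e, f }  = Ω∖{ a, b, c }
  { a, b, c, f }  = { c, f } ∪ { a, b, c }
  { a, b, d, e }  = Ω∖{ c, f }
  (now 7)
Step 2: 4 new —
  { d, e }  = Ω∖{ a, b, c, f }
  { c, d, e, f }  = { c, f } ∪ { d, e, f }
  { a, b, c, d, e }  = { a, b, c } ∪ { a, b, d, e }
  { a, b, d, e, f }  = { d, e, f } ∪ { a, b, d, e }
  (now 11)
Step 3: 3 new —
  { c }  = Ω∖{ a, b, d, e, f }
  { f }  = Ω∖{ a, b, c, d, e }
  { a, b }  = Ω∖{ c, d, e, f }
  (now 14)
Step 4: +2 →
  { a, b, f }  = { a, b } ∪ { f }
  { c, d, e }  = { d, e } ∪ { c }
  (now 16)
Step 5 adds nothing — fixpoint reached.

σ(𝒢) = { ∅, { c }, { f }, { a, b }, { c, f }, { d, e }, { a, b, c }, { a, b, f }, { c, d, e }, { d, e, f }, { a, b, c, f }, { a, b, d, e }, { c, d, e, f }, { a, b, c, d, e }, { a, b, d, e, f }, Ω }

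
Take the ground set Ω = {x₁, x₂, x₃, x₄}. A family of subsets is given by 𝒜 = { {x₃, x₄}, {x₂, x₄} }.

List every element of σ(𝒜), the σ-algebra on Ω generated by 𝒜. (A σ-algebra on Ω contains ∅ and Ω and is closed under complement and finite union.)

Seed the family with 𝒜 together with ∅ and Ω: { ∅, {x₂, x₄}, {x₃, x₄}, Ω }.
Round 1. New:
  {x₁, x₂}  = Ω∖{x₃, x₄}
  {x₁, x₃}  = Ω∖{x₂, x₄}
  {x₂, x₃, x₄}  = {x₃, x₄} ∪ {x₂, x₄}
  [7 total]
Round 2: 4 new —
  {x₁}  = Ω∖{x₂, x₃, x₄}
  {x₁, x₂, x₃}  = {x₁, x₂} ∪ {x₁, x₃}
  {x₁, x₂, x₄}  = {x₁, x₂} ∪ {x₂, x₄}
  {x₁, x₃, x₄}  = {x₃, x₄} ∪ {x₁, x₃}
  [11 total]
Round 3. New:
  {x₂}  = Ω∖{x₁, x₃, x₄}
  {x₃}  = Ω∖{x₁, x₂, x₄}
  {x₄}  = Ω∖{x₁, x₂, x₃}
  [14 total]
Round 4: +2 →
  {x₁, x₄}  = {x₄} ∪ {x₁}
  {x₂, x₃}  = {x₃} ∪ {x₂}
  [16 total]
Round 5: closed — nothing new.

σ(𝒜) = { ∅, {x₁}, {x₂}, {x₃}, {x₄}, {x₁, x₂}, {x₁, x₃}, {x₁, x₄}, {x₂, x₃}, {x₂, x₄}, {x₃, x₄}, {x₁, x₂, x₃}, {x₁, x₂, x₄}, {x₁, x₃, x₄}, {x₂, x₃, x₄}, Ω }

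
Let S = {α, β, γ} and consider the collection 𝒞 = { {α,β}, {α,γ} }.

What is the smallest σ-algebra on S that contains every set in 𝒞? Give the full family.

σ(𝒞) = { ∅, {α}, {β}, {γ}, {α,β}, {α,γ}, {β,γ}, S }

Derivation:
Take S₀ = 𝒞 ∪ {∅, S} = { ∅, {α,β}, {α,γ}, S }.
Iteration 1 (2 new):
  {β}  = ᶜ of {α,γ}
  {γ}  = ᶜ of {α,β}
  |family| = 6
Iteration 2. New:
  {β,γ}  = {γ} ∪ {β}
  |family| = 7
Iteration 3 adds 1:
  {α}  = ᶜ of {β,γ}
  |family| = 8
Iteration 4 adds nothing — fixpoint reached.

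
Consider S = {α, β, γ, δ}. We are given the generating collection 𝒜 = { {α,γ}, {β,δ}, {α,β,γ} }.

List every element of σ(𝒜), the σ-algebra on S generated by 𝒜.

Initial family (5 sets): { {}, {α,γ}, {β,δ}, {α,β,γ}, S }.
Pass 1 adds 1:
  {δ}  = complement {α,β,γ}
Pass 2 (1 new):
  {α,γ,δ}  = {δ} ∪ {α,γ}
Pass 3: 1 new —
  {β}  = complement {α,γ,δ}
Pass 4 adds nothing — fixpoint reached.

|σ(𝒜)| = 8.  σ(𝒜) = { {}, {β}, {δ}, {α,γ}, {β,δ}, {α,β,γ}, {α,γ,δ}, S }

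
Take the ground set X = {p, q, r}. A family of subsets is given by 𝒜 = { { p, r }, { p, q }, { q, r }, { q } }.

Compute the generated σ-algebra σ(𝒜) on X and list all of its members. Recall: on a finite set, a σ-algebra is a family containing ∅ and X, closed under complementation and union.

|σ(𝒜)| = 8.  σ(𝒜) = { {  }, { p }, { q }, { r }, { p, q }, { p, r }, { q, r }, X }

Working:
Initial family (6 sets): { {  }, { q }, { p, q }, { p, r }, { q, r }, X }.
Round 1 (2 new):
  { p }  = ᶜ of { q, r }
  { r }  = ᶜ of { p, q }
  |family| = 8
Round 2 adds nothing — fixpoint reached.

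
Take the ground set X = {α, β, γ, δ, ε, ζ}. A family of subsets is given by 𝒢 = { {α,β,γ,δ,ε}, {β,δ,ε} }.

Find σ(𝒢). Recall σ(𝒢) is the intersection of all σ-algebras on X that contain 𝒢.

σ(𝒢) = { ∅, {ζ}, {α,γ}, {α,γ,ζ}, {β,δ,ε}, {β,δ,ε,ζ}, {α,β,γ,δ,ε}, X }

Derivation:
Begin from { ∅, {β,δ,ε}, {α,β,γ,δ,ε}, X } (that is, 𝒢 plus ∅ and X).
Iteration 1 adds 2:
  {ζ}  = ᶜ of {α,β,γ,δ,ε}
  {α,γ,ζ}  = ᶜ of {β,δ,ε}
  |family| = 6
Iteration 2. New:
  {β,δ,ε,ζ}  = {β,δ,ε} ∪ {ζ}
  |family| = 7
Iteration 3 adds 1:
  {α,γ}  = ᶜ of {β,δ,ε,ζ}
  |family| = 8
Iteration 4: closed — nothing new.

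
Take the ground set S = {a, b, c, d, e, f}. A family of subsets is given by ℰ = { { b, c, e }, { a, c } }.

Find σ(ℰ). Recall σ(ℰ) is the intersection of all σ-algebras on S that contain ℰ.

Start: ℰ ∪ {∅, S} = { {  }, { a, c }, { b, c, e }, S }.
Step 1 (3 new):
  { a, d, f }  = complement { b, c, e }
  { a, b, c, e }  = { a, c } ∪ { b, c, e }
  { b, d, e, f }  = complement { a, c }
  — 7 sets.
Step 2 (4 new):
  { d, f }  = complement { a, b, c, e }
  { a, c, d, f }  = { a, c } ∪ { a, d, f }
  { a, b, d, e, f }  = { b, d, e, f } ∪ { a, d, f }
  { b, c, d, e, f }  = { b, d, e, f } ∪ { b, c, e }
  — 11 sets.
Step 3: +3 →
  { a }  = complement { b, c, d, e, f }
  { c }  = complement { a, b, d, e, f }
  { b, e }  = complement { a, c, d, f }
  — 14 sets.
Step 4 (2 new):
  { a, b, e }  = { b, e } ∪ { a }
  { c, d, f }  = { c } ∪ { d, f }
  — 16 sets.
Step 5: closed — nothing new.

σ(ℰ) = { {  }, { a }, { c }, { a, c }, { b, e }, { d, f }, { a, b, e }, { a, d, f }, { b, c, e }, { c, d, f }, { a, b, c, e }, { a, c, d, f }, { b, d, e, f }, { a, b, d, e, f }, { b, c, d, e, f }, S }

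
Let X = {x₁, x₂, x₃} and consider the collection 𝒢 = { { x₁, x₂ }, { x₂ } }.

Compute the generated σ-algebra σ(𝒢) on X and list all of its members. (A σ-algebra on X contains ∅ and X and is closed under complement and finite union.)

σ(𝒢) = { {  }, { x₁ }, { x₂ }, { x₃ }, { x₁, x₂ }, { x₁, x₃ }, { x₂, x₃ }, X }

Derivation:
Initial family (4 sets): { {  }, { x₂ }, { x₁, x₂ }, X }.
Pass 1: +2 →
  { x₃ }  = X∖{ x₁, x₂ }
  { x₁, x₃ }  = X∖{ x₂ }
  |family| = 6
Pass 2: 1 new —
  { x₂, x₃ }  = { x₃ } ∪ { x₂ }
  |family| = 7
Pass 3. New:
  { x₁ }  = X∖{ x₂, x₃ }
  |family| = 8
Pass 4: no new sets; the family is a σ-algebra.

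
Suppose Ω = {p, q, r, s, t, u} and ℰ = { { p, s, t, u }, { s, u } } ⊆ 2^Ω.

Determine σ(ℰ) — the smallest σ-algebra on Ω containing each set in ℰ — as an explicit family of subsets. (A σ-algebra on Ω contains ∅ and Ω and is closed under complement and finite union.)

σ(ℰ) = { {}, { p, t }, { q, r }, { s, u }, { p, q, r, t }, { p, s, t, u }, { q, r, s, u }, Ω }

Working:
Initial family (4 sets): { {}, { s, u }, { p, s, t, u }, Ω }.
Iteration 1: +2 →
  { q, r }  = Ω∖{ p, s, t, u }
  { p, q, r, t }  = Ω∖{ s, u }
  — 6 sets.
Iteration 2: 1 new —
  { q, r, s, u }  = { q, r } ∪ { s, u }
  — 7 sets.
Iteration 3 (1 new):
  { p, t }  = Ω∖{ q, r, s, u }
  — 8 sets.
After Iteration 4 the family is unchanged; done.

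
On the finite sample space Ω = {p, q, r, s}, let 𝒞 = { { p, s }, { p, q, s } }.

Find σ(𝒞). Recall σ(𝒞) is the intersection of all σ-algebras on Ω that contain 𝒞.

Seed the family with 𝒞 together with ∅ and Ω: { ∅, { p, s }, { p, q, s }, Ω }.
Iteration 1. New:
  { r }  = ᶜ of { p, q, s }
  { q, r }  = ᶜ of { p, s }
Iteration 2 (1 new):
  { p, r, s }  = { r } ∪ { p, s }
Iteration 3. New:
  { q }  = ᶜ of { p, r, s }
Iteration 4: closed — nothing new.

σ(𝒞) = { ∅, { q }, { r }, { p, s }, { q, r }, { p, q, s }, { p, r, s }, Ω }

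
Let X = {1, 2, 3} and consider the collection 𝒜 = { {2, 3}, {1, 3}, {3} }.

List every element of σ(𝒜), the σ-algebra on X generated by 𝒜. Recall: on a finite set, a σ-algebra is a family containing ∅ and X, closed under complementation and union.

σ(𝒜) = { {}, {1}, {2}, {3}, {1, 2}, {1, 3}, {2, 3}, X }

Derivation:
Take S₀ = 𝒜 ∪ {∅, X} = { {}, {3}, {1, 3}, {2, 3}, X }.
Step 1 adds 3:
  {1}  = X∖{2, 3}
  {2}  = X∖{1, 3}
  {1, 2}  = X∖{3}
Step 2: no new sets; the family is a σ-algebra.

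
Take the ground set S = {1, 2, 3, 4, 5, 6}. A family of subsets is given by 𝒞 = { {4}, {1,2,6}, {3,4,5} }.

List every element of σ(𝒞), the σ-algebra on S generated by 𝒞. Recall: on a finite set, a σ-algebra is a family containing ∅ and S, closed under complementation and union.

Answer: σ(𝒞) = { ∅, {4}, {3,5}, {1,2,6}, {3,4,5}, {1,2,4,6}, {1,2,3,5,6}, S }

Trace:
Seed the family with 𝒞 together with ∅ and S: { ∅, {4}, {1,2,6}, {3,4,5}, S }.
Iteration 1 (2 new):
  {1,2,4,6}  = {4} ∪ {1,2,6}
  {1,2,3,5,6}  = complement {4}
  |family| = 7
Iteration 2 adds 1:
  {3,5}  = complement {1,2,4,6}
  |family| = 8
Iteration 3: no new sets; the family is a σ-algebra.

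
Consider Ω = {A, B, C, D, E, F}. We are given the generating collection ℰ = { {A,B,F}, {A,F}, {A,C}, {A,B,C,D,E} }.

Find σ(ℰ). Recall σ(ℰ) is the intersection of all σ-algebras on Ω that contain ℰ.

Take S₀ = ℰ ∪ {∅, Ω} = { ∅, {A,C}, {A,F}, {A,B,F}, {A,B,C,D,E}, Ω }.
Step 1 (6 new):
  {F}  = Ω∖{A,B,C,D,E}
  {A,C,F}  = {A,C} ∪ {A,F}
  {C,D,E}  = Ω∖{A,B,F}
  {A,B,C,F}  = {A,C} ∪ {A,B,F}
  {B,C,D,E}  = Ω∖{A,F}
  {B,D,E,F}  = Ω∖{A,C}
Step 2. New:
  {D,E}  = Ω∖{A,B,C,F}
  {B,D,E}  = Ω∖{A,C,F}
  {A,C,D,E}  = {C,D,E} ∪ {A,C}
  {C,D,E,F}  = {C,D,E} ∪ {F}
  {A,B,D,E,F}  = {A,F} ∪ {B,D,E,F}
  {A,C,D,E,F}  = {C,D,E} ∪ {A,C,F}
  {B,C,D,E,F}  = {C,D,E} ∪ {B,D,E,F}
Step 3. New:
  {A}  = Ω∖{B,C,D,E,F}
  {B}  = Ω∖{A,C,D,E,F}
  {C}  = Ω∖{A,B,D,E,F}
  {A,B}  = Ω∖{C,D,E,F}
  {B,F}  = Ω∖{A,C,D,E}
  {D,E,F}  = {D,E} ∪ {F}
  {A,D,E,F}  = {A,F} ∪ {D,E}
Step 4 (6 new):
  {B,C}  = Ω∖{A,D,E,F}
  {C,F}  = {F} ∪ {C}
  {A,B,C}  = Ω∖{D,E,F}
  {A,D,E}  = {D,E} ∪ {A}
  {B,C,F}  = {B,F} ∪ {C}
  {A,B,D,E}  = {A,B} ∪ {D,E}
Step 5: already closed under ᶜ and ∪.

Therefore σ(ℰ) = { ∅, {A}, {B}, {C}, {F}, {A,B}, {A,C}, {A,F}, {B,C}, {B,F}, {C,F}, {D,E}, {A,B,C}, {A,B,F}, {A,C,F}, {A,D,E}, {B,C,F}, {B,D,E}, {C,D,E}, {D,E,F}, {A,B,C,F}, {A,B,D,E}, {A,C,D,E}, {A,D,E,F}, {B,C,D,E}, {B,D,E,F}, {C,D,E,F}, {A,B,C,D,E}, {A,B,D,E,F}, {A,C,D,E,F}, {B,C,D,E,F}, Ω } (|σ(ℰ)| = 32).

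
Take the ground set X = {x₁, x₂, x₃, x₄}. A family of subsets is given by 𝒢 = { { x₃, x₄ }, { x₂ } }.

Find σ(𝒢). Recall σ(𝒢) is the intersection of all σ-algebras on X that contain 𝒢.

Seed the family with 𝒢 together with ∅ and X: { {  }, { x₂ }, { x₃, x₄ }, X }.
Round 1. New:
  { x₁, x₂ }  = ᶜ of { x₃, x₄ }
  { x₁, x₃, x₄ }  = ᶜ of { x₂ }
  { x₂, x₃, x₄ }  = { x₂ } ∪ { x₃, x₄ }
  (now 7)
Round 2 (1 new):
  { x₁ }  = ᶜ of { x₂, x₃, x₄ }
  (now 8)
Round 3: no new sets; the family is a σ-algebra.

|σ(𝒢)| = 8.  σ(𝒢) = { {  }, { x₁ }, { x₂ }, { x₁, x₂ }, { x₃, x₄ }, { x₁, x₃, x₄ }, { x₂, x₃, x₄ }, X }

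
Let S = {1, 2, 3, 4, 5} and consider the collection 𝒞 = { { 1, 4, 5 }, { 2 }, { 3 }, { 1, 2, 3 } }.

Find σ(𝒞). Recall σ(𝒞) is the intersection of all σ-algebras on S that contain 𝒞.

Take S₀ = 𝒞 ∪ {∅, S} = { {  }, { 2 }, { 3 }, { 1, 2, 3 }, { 1, 4, 5 }, S }.
Round 1: 4 new —
  { 2, 3 }  = { 1, 4, 5 }ᶜ
  { 4, 5 }  = { 1, 2, 3 }ᶜ
  { 1, 2, 4, 5 }  = { 3 }ᶜ
  { 1, 3, 4, 5 }  = { 2 }ᶜ
  |family| = 10
Round 2 (3 new):
  { 2, 4, 5 }  = { 2 } ∪ { 4, 5 }
  { 3, 4, 5 }  = { 4, 5 } ∪ { 3 }
  { 2, 3, 4, 5 }  = { 4, 5 } ∪ { 2, 3 }
  |family| = 13
Round 3: 3 new —
  { 1 }  = { 2, 3, 4, 5 }ᶜ
  { 1, 2 }  = { 3, 4, 5 }ᶜ
  { 1, 3 }  = { 2, 4, 5 }ᶜ
  |family| = 16
Round 4 adds nothing — fixpoint reached.

Hence σ(𝒞) has 16 members: { {  }, { 1 }, { 2 }, { 3 }, { 1, 2 }, { 1, 3 }, { 2, 3 }, { 4, 5 }, { 1, 2, 3 }, { 1, 4, 5 }, { 2, 4, 5 }, { 3, 4, 5 }, { 1, 2, 4, 5 }, { 1, 3, 4, 5 }, { 2, 3, 4, 5 }, S }.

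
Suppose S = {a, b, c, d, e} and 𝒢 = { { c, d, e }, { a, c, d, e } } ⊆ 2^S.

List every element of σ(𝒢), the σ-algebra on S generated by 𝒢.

Begin from { {}, { c, d, e }, { a, c, d, e }, S } (that is, 𝒢 plus ∅ and S).
Iteration 1: +2 →
  { b }  = { a, c, d, e }ᶜ
  { a, b }  = { c, d, e }ᶜ
  (now 6)
Iteration 2 adds 1:
  { b, c, d, e }  = { c, d, e } ∪ { b }
  (now 7)
Iteration 3: 1 new —
  { a }  = { b, c, d, e }ᶜ
  (now 8)
Iteration 4: closed — nothing new.

σ(𝒢) = { {}, { a }, { b }, { a, b }, { c, d, e }, { a, c, d, e }, { b, c, d, e }, S }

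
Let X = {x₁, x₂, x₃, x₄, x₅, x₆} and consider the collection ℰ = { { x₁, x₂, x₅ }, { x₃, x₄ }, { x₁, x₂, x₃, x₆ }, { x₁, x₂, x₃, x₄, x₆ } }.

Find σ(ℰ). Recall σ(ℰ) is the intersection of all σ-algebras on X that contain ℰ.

Answer: σ(ℰ) = { ∅, { x₃ }, { x₄ }, { x₅ }, { x₆ }, { x₁, x₂ }, { x₃, x₄ }, { x₃, x₅ }, { x₃, x₆ }, { x₄, x₅ }, { x₄, x₆ }, { x₅, x₆ }, { x₁, x₂, x₃ }, { x₁, x₂, x₄ }, { x₁, x₂, x₅ }, { x₁, x₂, x₆ }, { x₃, x₄, x₅ }, { x₃, x₄, x₆ }, { x₃, x₅, x₆ }, { x₄, x₅, x₆ }, { x₁, x₂, x₃, x₄ }, { x₁, x₂, x₃, x₅ }, { x₁, x₂, x₃, x₆ }, { x₁, x₂, x₄, x₅ }, { x₁, x₂, x₄, x₆ }, { x₁, x₂, x₅, x₆ }, { x₃, x₄, x₅, x₆ }, { x₁, x₂, x₃, x₄, x₅ }, { x₁, x₂, x₃, x₄, x₆ }, { x₁, x₂, x₃, x₅, x₆ }, { x₁, x₂, x₄, x₅, x₆ }, X }

Check:
Initial family (6 sets): { ∅, { x₃, x₄ }, { x₁, x₂, x₅ }, { x₁, x₂, x₃, x₆ }, { x₁, x₂, x₃, x₄, x₆ }, X }.
Iteration 1: 6 new —
  { x₅ }  = ᶜ of { x₁, x₂, x₃, x₄, x₆ }
  { x₄, x₅ }  = ᶜ of { x₁, x₂, x₃, x₆ }
  { x₃, x₄, x₆ }  = ᶜ of { x₁, x₂, x₅ }
  { x₁, x₂, x₅, x₆ }  = ᶜ of { x₃, x₄ }
  { x₁, x₂, x₃, x₄, x₅ }  = { x₁, x₂, x₅ } ∪ { x₃, x₄ }
  { x₁, x₂, x₃, x₅, x₆ }  = { x₁, x₂, x₅ } ∪ { x₁, x₂, x₃, x₆ }
Iteration 2 (6 new):
  { x₄ }  = ᶜ of { x₁, x₂, x₃, x₅, x₆ }
  { x₆ }  = ᶜ of { x₁, x₂, x₃, x₄, x₅ }
  { x₃, x₄, x₅ }  = { x₃, x₄ } ∪ { x₅ }
  { x₁, x₂, x₄, x₅ }  = { x₄, x₅ } ∪ { x₁, x₂, x₅ }
  { x₃, x₄, x₅, x₆ }  = { x₅ } ∪ { x₃, x₄, x₆ }
  { x₁, x₂, x₄, x₅, x₆ }  = { x₄, x₅ } ∪ { x₁, x₂, x₅, x₆ }
Iteration 3: 7 new —
  { x₃ }  = ᶜ of { x₁, x₂, x₄, x₅, x₆ }
  { x₁, x₂ }  = ᶜ of { x₃, x₄, x₅, x₆ }
  { x₃, x₆ }  = ᶜ of { x₁, x₂, x₄, x₅ }
  { x₄, x₆ }  = { x₆ } ∪ { x₄ }
  { x₅, x₆ }  = { x₆ } ∪ { x₅ }
  { x₁, x₂, x₆ }  = ᶜ of { x₃, x₄, x₅ }
  { x₄, x₅, x₆ }  = { x₄, x₅ } ∪ { x₆ }
Iteration 4 (7 new):
  { x₃, x₅ }  = { x₅ } ∪ { x₃ }
  { x₁, x₂, x₃ }  = ᶜ of { x₄, x₅, x₆ }
  { x₁, x₂, x₄ }  = { x₁, x₂ } ∪ { x₄ }
  { x₃, x₅, x₆ }  = { x₅, x₆ } ∪ { x₃ }
  { x₁, x₂, x₃, x₄ }  = ᶜ of { x₅, x₆ }
  { x₁, x₂, x₃, x₅ }  = ᶜ of { x₄, x₆ }
  { x₁, x₂, x₄, x₆ }  = { x₁, x₂ } ∪ { x₄, x₆ }
Iteration 5: already closed under ᶜ and ∪.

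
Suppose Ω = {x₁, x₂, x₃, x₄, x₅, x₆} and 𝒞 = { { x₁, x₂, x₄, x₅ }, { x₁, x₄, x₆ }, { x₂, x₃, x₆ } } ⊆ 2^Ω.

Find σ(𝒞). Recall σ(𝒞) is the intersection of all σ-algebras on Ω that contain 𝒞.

σ(𝒞) = { {  }, { x₂ }, { x₃ }, { x₅ }, { x₆ }, { x₁, x₄ }, { x₂, x₃ }, { x₂, x₅ }, { x₂, x₆ }, { x₃, x₅ }, { x₃, x₆ }, { x₅, x₆ }, { x₁, x₂, x₄ }, { x₁, x₃, x₄ }, { x₁, x₄, x₅ }, { x₁, x₄, x₆ }, { x₂, x₃, x₅ }, { x₂, x₃, x₆ }, { x₂, x₅, x₆ }, { x₃, x₅, x₆ }, { x₁, x₂, x₃, x₄ }, { x₁, x₂, x₄, x₅ }, { x₁, x₂, x₄, x₆ }, { x₁, x₃, x₄, x₅ }, { x₁, x₃, x₄, x₆ }, { x₁, x₄, x₅, x₆ }, { x₂, x₃, x₅, x₆ }, { x₁, x₂, x₃, x₄, x₅ }, { x₁, x₂, x₃, x₄, x₆ }, { x₁, x₂, x₄, x₅, x₆ }, { x₁, x₃, x₄, x₅, x₆ }, Ω }

Derivation:
Begin from { {  }, { x₁, x₄, x₆ }, { x₂, x₃, x₆ }, { x₁, x₂, x₄, x₅ }, Ω } (that is, 𝒞 plus ∅ and Ω).
Iteration 1 adds 5:
  { x₃, x₆ }  = ᶜ of { x₁, x₂, x₄, x₅ }
  { x₁, x₄, x₅ }  = ᶜ of { x₂, x₃, x₆ }
  { x₂, x₃, x₅ }  = ᶜ of { x₁, x₄, x₆ }
  { x₁, x₂, x₃, x₄, x₆ }  = { x₂, x₃, x₆ } ∪ { x₁, x₄, x₆ }
  { x₁, x₂, x₄, x₅, x₆ }  = { x₁, x₄, x₆ } ∪ { x₁, x₂, x₄, x₅ }
  (now 10)
Iteration 2. New:
  { x₃ }  = ᶜ of { x₁, x₂, x₄, x₅, x₆ }
  { x₅ }  = ᶜ of { x₁, x₂, x₃, x₄, x₆ }
  { x₁, x₃, x₄, x₆ }  = { x₁, x₄, x₆ } ∪ { x₃, x₆ }
  { x₁, x₄, x₅, x₆ }  = { x₁, x₄, x₅ } ∪ { x₁, x₄, x₆ }
  { x₂, x₃, x₅, x₆ }  = { x₂, x₃, x₆ } ∪ { x₂, x₃, x₅ }
  { x₁, x₂, x₃, x₄, x₅ }  = { x₁, x₄, x₅ } ∪ { x₂, x₃, x₅ }
  { x₁, x₃, x₄, x₅, x₆ }  = { x₁, x₄, x₅ } ∪ { x₃, x₆ }
  (now 17)
Iteration 3 adds 8:
  { x₂ }  = ᶜ of { x₁, x₃, x₄, x₅, x₆ }
  { x₆ }  = ᶜ of { x₁, x₂, x₃, x₄, x₅ }
  { x₁, x₄ }  = ᶜ of { x₂, x₃, x₅, x₆ }
  { x₂, x₃ }  = ᶜ of { x₁, x₄, x₅, x₆ }
  { x₂, x₅ }  = ᶜ of { x₁, x₃, x₄, x₆ }
  { x₃, x₅ }  = { x₃ } ∪ { x₅ }
  { x₃, x₅, x₆ }  = { x₃, x₆ } ∪ { x₅ }
  { x₁, x₃, x₄, x₅ }  = { x₁, x₄, x₅ } ∪ { x₃ }
  (now 25)
Iteration 4: +7 →
  { x₂, x₆ }  = ᶜ of { x₁, x₃, x₄, x₅ }
  { x₅, x₆ }  = { x₆ } ∪ { x₅ }
  { x₁, x₂, x₄ }  = ᶜ of { x₃, x₅, x₆ }
  { x₁, x₃, x₄ }  = { x₃ } ∪ { x₁, x₄ }
  { x₂, x₅, x₆ }  = { x₂, x₅ } ∪ { x₆ }
  { x₁, x₂, x₃, x₄ }  = { x₂, x₃ } ∪ { x₁, x₄ }
  { x₁, x₂, x₄, x₆ }  = ᶜ of { x₃, x₅ }
  (now 32)
After Iteration 5 the family is unchanged; done.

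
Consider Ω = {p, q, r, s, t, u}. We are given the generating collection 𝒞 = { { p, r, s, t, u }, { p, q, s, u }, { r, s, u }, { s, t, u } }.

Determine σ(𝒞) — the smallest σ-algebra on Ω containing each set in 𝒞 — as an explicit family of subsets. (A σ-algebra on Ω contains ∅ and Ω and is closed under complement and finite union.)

Initial family (6 sets): { {  }, { r, s, u }, { s, t, u }, { p, q, s, u }, { p, r, s, t, u }, Ω }.
Pass 1 adds 7:
  { q }  = { p, r, s, t, u }ᶜ
  { r, t }  = { p, q, s, u }ᶜ
  { p, q, r }  = { s, t, u }ᶜ
  { p, q, t }  = { r, s, u }ᶜ
  { r, s, t, u }  = { r, s, u } ∪ { s, t, u }
  { p, q, r, s, u }  = { p, q, s, u } ∪ { r, s, u }
  { p, q, s, t, u }  = { p, q, s, u } ∪ { s, t, u }
  (now 13)
Pass 2 adds 8:
  { r }  = { p, q, s, t, u }ᶜ
  { t }  = { p, q, r, s, u }ᶜ
  { p, q }  = { r, s, t, u }ᶜ
  { q, r, t }  = { q } ∪ { r, t }
  { p, q, r, t }  = { p, q, r } ∪ { p, q, t }
  { q, r, s, u }  = { q } ∪ { r, s, u }
  { q, s, t, u }  = { q } ∪ { s, t, u }
  { q, r, s, t, u }  = { r, s, t, u } ∪ { q }
  (now 21)
Pass 3: 7 new —
  { p }  = { q, r, s, t, u }ᶜ
  { p, r }  = { q, s, t, u }ᶜ
  { p, t }  = { q, r, s, u }ᶜ
  { q, r }  = { q } ∪ { r }
  { q, t }  = { q } ∪ { t }
  { s, u }  = { p, q, r, t }ᶜ
  { p, s, u }  = { q, r, t }ᶜ
  (now 28)
Pass 4. New:
  { p, r, t }  = { t } ∪ { p, r }
  { q, s, u }  = { q } ∪ { s, u }
  { p, r, s, u }  = { q, t }ᶜ
  { p, s, t, u }  = { q, r }ᶜ
  (now 32)
After Pass 5 the family is unchanged; done.

σ(𝒞) = { {  }, { p }, { q }, { r }, { t }, { p, q }, { p, r }, { p, t }, { q, r }, { q, t }, { r, t }, { s, u }, { p, q, r }, { p, q, t }, { p, r, t }, { p, s, u }, { q, r, t }, { q, s, u }, { r, s, u }, { s, t, u }, { p, q, r, t }, { p, q, s, u }, { p, r, s, u }, { p, s, t, u }, { q, r, s, u }, { q, s, t, u }, { r, s, t, u }, { p, q, r, s, u }, { p, q, s, t, u }, { p, r, s, t, u }, { q, r, s, t, u }, Ω }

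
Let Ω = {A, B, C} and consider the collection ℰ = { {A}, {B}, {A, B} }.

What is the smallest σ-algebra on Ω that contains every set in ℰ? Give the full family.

σ(ℰ) = { ∅, {A}, {B}, {C}, {A, B}, {A, C}, {B, C}, Ω }

Trace:
Take S₀ = ℰ ∪ {∅, Ω} = { ∅, {A}, {B}, {A, B}, Ω }.
Round 1: +3 →
  {C}  = {A, B}ᶜ
  {A, C}  = {B}ᶜ
  {B, C}  = {A}ᶜ
  — 8 sets.
Round 2: no new sets; the family is a σ-algebra.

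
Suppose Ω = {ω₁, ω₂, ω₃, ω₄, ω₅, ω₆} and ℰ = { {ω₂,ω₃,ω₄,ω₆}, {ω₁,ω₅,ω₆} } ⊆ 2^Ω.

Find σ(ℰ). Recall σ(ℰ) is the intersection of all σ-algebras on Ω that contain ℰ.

σ(ℰ) (8 sets): { ∅, {ω₆}, {ω₁,ω₅}, {ω₁,ω₅,ω₆}, {ω₂,ω₃,ω₄}, {ω₂,ω₃,ω₄,ω₆}, {ω₁,ω₂,ω₃,ω₄,ω₅}, Ω }

Working:
Initial family (4 sets): { ∅, {ω₁,ω₅,ω₆}, {ω₂,ω₃,ω₄,ω₆}, Ω }.
Iteration 1 adds 2:
  {ω₁,ω₅}  = {ω₂,ω₃,ω₄,ω₆}ᶜ
  {ω₂,ω₃,ω₄}  = {ω₁,ω₅,ω₆}ᶜ
  (now 6)
Iteration 2. New:
  {ω₁,ω₂,ω₃,ω₄,ω₅}  = {ω₂,ω₃,ω₄} ∪ {ω₁,ω₅}
  (now 7)
Iteration 3 adds 1:
  {ω₆}  = {ω₁,ω₂,ω₃,ω₄,ω₅}ᶜ
  (now 8)
Iteration 4: stable.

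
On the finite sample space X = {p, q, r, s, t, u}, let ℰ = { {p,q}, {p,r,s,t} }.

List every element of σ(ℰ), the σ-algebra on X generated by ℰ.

σ(ℰ) = { ∅, {p}, {q}, {u}, {p,q}, {p,u}, {q,u}, {p,q,u}, {r,s,t}, {p,r,s,t}, {q,r,s,t}, {r,s,t,u}, {p,q,r,s,t}, {p,r,s,t,u}, {q,r,s,t,u}, X }

Derivation:
Start: ℰ ∪ {∅, X} = { ∅, {p,q}, {p,r,s,t}, X }.
Step 1: +3 →
  {q,u}  = {p,r,s,t}ᶜ
  {r,s,t,u}  = {p,q}ᶜ
  {p,q,r,s,t}  = {p,q} ∪ {p,r,s,t}
  — 7 sets.
Step 2 (4 new):
  {u}  = {p,q,r,s,t}ᶜ
  {p,q,u}  = {p,q} ∪ {q,u}
  {p,r,s,t,u}  = {p,r,s,t} ∪ {r,s,t,u}
  {q,r,s,t,u}  = {r,s,t,u} ∪ {q,u}
  — 11 sets.
Step 3: +3 →
  {p}  = {q,r,s,t,u}ᶜ
  {q}  = {p,r,s,t,u}ᶜ
  {r,s,t}  = {p,q,u}ᶜ
  — 14 sets.
Step 4. New:
  {p,u}  = {u} ∪ {p}
  {q,r,s,t}  = {r,s,t} ∪ {q}
  — 16 sets.
After Step 5 the family is unchanged; done.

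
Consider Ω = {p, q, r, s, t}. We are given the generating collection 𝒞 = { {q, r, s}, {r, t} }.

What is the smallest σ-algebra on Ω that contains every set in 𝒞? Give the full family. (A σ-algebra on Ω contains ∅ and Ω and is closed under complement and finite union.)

Begin from { ∅, {r, t}, {q, r, s}, Ω } (that is, 𝒞 plus ∅ and Ω).
Iteration 1: +3 →
  {p, t}  = complement {q, r, s}
  {p, q, s}  = complement {r, t}
  {q, r, s, t}  = {r, t} ∪ {q, r, s}
  (now 7)
Iteration 2: 4 new —
  {p}  = complement {q, r, s, t}
  {p, r, t}  = {p, t} ∪ {r, t}
  {p, q, r, s}  = {q, r, s} ∪ {p, q, s}
  {p, q, s, t}  = {p, t} ∪ {p, q, s}
  (now 11)
Iteration 3 (3 new):
  {r}  = complement {p, q, s, t}
  {t}  = complement {p, q, r, s}
  {q, s}  = complement {p, r, t}
  (now 14)
Iteration 4. New:
  {p, r}  = {r} ∪ {p}
  {q, s, t}  = {q, s} ∪ {t}
  (now 16)
Iteration 5: no new sets; the family is a σ-algebra.

|σ(𝒞)| = 16.  σ(𝒞) = { ∅, {p}, {r}, {t}, {p, r}, {p, t}, {q, s}, {r, t}, {p, q, s}, {p, r, t}, {q, r, s}, {q, s, t}, {p, q, r, s}, {p, q, s, t}, {q, r, s, t}, Ω }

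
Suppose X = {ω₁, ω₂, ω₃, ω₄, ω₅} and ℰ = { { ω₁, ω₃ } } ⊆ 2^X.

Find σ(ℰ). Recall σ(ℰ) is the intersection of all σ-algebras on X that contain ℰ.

|σ(ℰ)| = 4.  σ(ℰ) = { ∅, { ω₁, ω₃ }, { ω₂, ω₄, ω₅ }, X }

Check:
Begin from { ∅, { ω₁, ω₃ }, X } (that is, ℰ plus ∅ and X).
Step 1 adds 1:
  { ω₂, ω₄, ω₅ }  = { ω₁, ω₃ }ᶜ
  — 4 sets.
Step 2: stable.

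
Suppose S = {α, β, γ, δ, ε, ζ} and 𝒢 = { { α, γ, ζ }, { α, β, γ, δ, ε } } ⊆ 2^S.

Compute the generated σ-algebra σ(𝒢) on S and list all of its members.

Begin from { {  }, { α, γ, ζ }, { α, β, γ, δ, ε }, S } (that is, 𝒢 plus ∅ and S).
Round 1. New:
  { ζ }  = { α, β, γ, δ, ε }ᶜ
  { β, δ, ε }  = { α, γ, ζ }ᶜ
  (now 6)
Round 2. New:
  { β, δ, ε, ζ }  = { β, δ, ε } ∪ { ζ }
  (now 7)
Round 3: 1 new —
  { α, γ }  = { β, δ, ε, ζ }ᶜ
  (now 8)
Round 4: stable.

Therefore σ(𝒢) = { {  }, { ζ }, { α, γ }, { α, γ, ζ }, { β, δ, ε }, { β, δ, ε, ζ }, { α, β, γ, δ, ε }, S } (|σ(𝒢)| = 8).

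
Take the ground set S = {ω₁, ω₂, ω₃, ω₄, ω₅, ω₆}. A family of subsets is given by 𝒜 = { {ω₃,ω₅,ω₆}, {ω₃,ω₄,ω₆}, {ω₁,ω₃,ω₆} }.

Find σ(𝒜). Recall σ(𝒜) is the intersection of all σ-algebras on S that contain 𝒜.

Begin from { {}, {ω₁,ω₃,ω₆}, {ω₃,ω₄,ω₆}, {ω₃,ω₅,ω₆}, S } (that is, 𝒜 plus ∅ and S).
Round 1: +6 →
  {ω₁,ω₂,ω₄}  = S∖{ω₃,ω₅,ω₆}
  {ω₁,ω₂,ω₅}  = S∖{ω₃,ω₄,ω₆}
  {ω₂,ω₄,ω₅}  = S∖{ω₁,ω₃,ω₆}
  {ω₁,ω₃,ω₄,ω₆}  = {ω₁,ω₃,ω₆} ∪ {ω₃,ω₄,ω₆}
  {ω₁,ω₃,ω₅,ω₆}  = {ω₁,ω₃,ω₆} ∪ {ω₃,ω₅,ω₆}
  {ω₃,ω₄,ω₅,ω₆}  = {ω₃,ω₅,ω₆} ∪ {ω₃,ω₄,ω₆}
  |family| = 11
Round 2 (8 new):
  {ω₁,ω₂}  = S∖{ω₃,ω₄,ω₅,ω₆}
  {ω₂,ω₄}  = S∖{ω₁,ω₃,ω₅,ω₆}
  {ω₂,ω₅}  = S∖{ω₁,ω₃,ω₄,ω₆}
  {ω₁,ω₂,ω₄,ω₅}  = {ω₁,ω₂,ω₄} ∪ {ω₁,ω₂,ω₅}
  {ω₁,ω₂,ω₃,ω₄,ω₆}  = {ω₁,ω₃,ω₆} ∪ {ω₁,ω₂,ω₄}
  {ω₁,ω₂,ω₃,ω₅,ω₆}  = {ω₁,ω₃,ω₅,ω₆} ∪ {ω₁,ω₂,ω₅}
  {ω₁,ω₃,ω₄,ω₅,ω₆}  = {ω₁,ω₃,ω₅,ω₆} ∪ {ω₃,ω₄,ω₅,ω₆}
  {ω₂,ω₃,ω₄,ω₅,ω₆}  = {ω₃,ω₄,ω₅,ω₆} ∪ {ω₂,ω₄,ω₅}
  |family| = 19
Round 3: 8 new —
  {ω₁}  = S∖{ω₂,ω₃,ω₄,ω₅,ω₆}
  {ω₂}  = S∖{ω₁,ω₃,ω₄,ω₅,ω₆}
  {ω₄}  = S∖{ω₁,ω₂,ω₃,ω₅,ω₆}
  {ω₅}  = S∖{ω₁,ω₂,ω₃,ω₄,ω₆}
  {ω₃,ω₆}  = S∖{ω₁,ω₂,ω₄,ω₅}
  {ω₁,ω₂,ω₃,ω₆}  = {ω₁,ω₃,ω₆} ∪ {ω₁,ω₂}
  {ω₂,ω₃,ω₄,ω₆}  = {ω₃,ω₄,ω₆} ∪ {ω₂,ω₄}
  {ω₂,ω₃,ω₅,ω₆}  = {ω₂,ω₅} ∪ {ω₃,ω₅,ω₆}
  |family| = 27
Round 4 (4 new):
  {ω₁,ω₄}  = S∖{ω₂,ω₃,ω₅,ω₆}
  {ω₁,ω₅}  = S∖{ω₂,ω₃,ω₄,ω₆}
  {ω₄,ω₅}  = S∖{ω₁,ω₂,ω₃,ω₆}
  {ω₂,ω₃,ω₆}  = {ω₂} ∪ {ω₃,ω₆}
  |family| = 31
Round 5 (1 new):
  {ω₁,ω₄,ω₅}  = S∖{ω₂,ω₃,ω₆}
  |family| = 32
Round 6: stable.

σ(𝒜) = { {}, {ω₁}, {ω₂}, {ω₄}, {ω₅}, {ω₁,ω₂}, {ω₁,ω₄}, {ω₁,ω₅}, {ω₂,ω₄}, {ω₂,ω₅}, {ω₃,ω₆}, {ω₄,ω₅}, {ω₁,ω₂,ω₄}, {ω₁,ω₂,ω₅}, {ω₁,ω₃,ω₆}, {ω₁,ω₄,ω₅}, {ω₂,ω₃,ω₆}, {ω₂,ω₄,ω₅}, {ω₃,ω₄,ω₆}, {ω₃,ω₅,ω₆}, {ω₁,ω₂,ω₃,ω₆}, {ω₁,ω₂,ω₄,ω₅}, {ω₁,ω₃,ω₄,ω₆}, {ω₁,ω₃,ω₅,ω₆}, {ω₂,ω₃,ω₄,ω₆}, {ω₂,ω₃,ω₅,ω₆}, {ω₃,ω₄,ω₅,ω₆}, {ω₁,ω₂,ω₃,ω₄,ω₆}, {ω₁,ω₂,ω₃,ω₅,ω₆}, {ω₁,ω₃,ω₄,ω₅,ω₆}, {ω₂,ω₃,ω₄,ω₅,ω₆}, S }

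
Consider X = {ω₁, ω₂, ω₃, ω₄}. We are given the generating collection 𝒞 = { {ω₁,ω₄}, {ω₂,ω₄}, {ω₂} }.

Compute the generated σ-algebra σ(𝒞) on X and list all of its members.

Take S₀ = 𝒞 ∪ {∅, X} = { ∅, {ω₂}, {ω₁,ω₄}, {ω₂,ω₄}, X }.
Iteration 1 adds 4:
  {ω₁,ω₃}  = ᶜ of {ω₂,ω₄}
  {ω₂,ω₃}  = ᶜ of {ω₁,ω₄}
  {ω₁,ω₂,ω₄}  = {ω₁,ω₄} ∪ {ω₂}
  {ω₁,ω₃,ω₄}  = ᶜ of {ω₂}
  (now 9)
Iteration 2 (3 new):
  {ω₃}  = ᶜ of {ω₁,ω₂,ω₄}
  {ω₁,ω₂,ω₃}  = {ω₂} ∪ {ω₁,ω₃}
  {ω₂,ω₃,ω₄}  = {ω₂,ω₃} ∪ {ω₂,ω₄}
  (now 12)
Iteration 3 (2 new):
  {ω₁}  = ᶜ of {ω₂,ω₃,ω₄}
  {ω₄}  = ᶜ of {ω₁,ω₂,ω₃}
  (now 14)
Iteration 4 adds 2:
  {ω₁,ω₂}  = {ω₂} ∪ {ω₁}
  {ω₃,ω₄}  = {ω₃} ∪ {ω₄}
  (now 16)
Iteration 5: already closed under ᶜ and ∪.

Hence σ(𝒞) has 16 members: { ∅, {ω₁}, {ω₂}, {ω₃}, {ω₄}, {ω₁,ω₂}, {ω₁,ω₃}, {ω₁,ω₄}, {ω₂,ω₃}, {ω₂,ω₄}, {ω₃,ω₄}, {ω₁,ω₂,ω₃}, {ω₁,ω₂,ω₄}, {ω₁,ω₃,ω₄}, {ω₂,ω₃,ω₄}, X }.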